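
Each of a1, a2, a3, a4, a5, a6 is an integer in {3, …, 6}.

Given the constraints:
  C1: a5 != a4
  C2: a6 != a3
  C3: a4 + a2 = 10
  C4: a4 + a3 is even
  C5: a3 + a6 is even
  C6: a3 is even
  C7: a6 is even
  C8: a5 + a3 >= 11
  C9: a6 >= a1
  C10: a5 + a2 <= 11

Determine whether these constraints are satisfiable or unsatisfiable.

Satisfiable

Take a1 = 3, a2 = 4, a3 = 6, a4 = 6, a5 = 5, a6 = 4. Then constraint 3: a4 + a2 = 10; constraint 8: a5 + a3 = 11; constraint 10: a5 + a2 = 9, and every other listed constraint is also met.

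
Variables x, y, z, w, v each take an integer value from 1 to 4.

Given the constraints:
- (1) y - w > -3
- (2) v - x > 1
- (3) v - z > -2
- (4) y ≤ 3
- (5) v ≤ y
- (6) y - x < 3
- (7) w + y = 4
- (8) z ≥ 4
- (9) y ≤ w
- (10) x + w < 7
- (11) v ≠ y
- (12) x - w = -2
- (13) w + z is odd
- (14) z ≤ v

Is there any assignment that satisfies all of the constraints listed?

Unsatisfiable

From constraints 8 and 14: v ≥ z and z ≥ 4, so v ≥ 4. From constraints 4 and 5: v ≤ y and y ≤ 3, so v ≤ 3. But 3 < 4, so no value of v works.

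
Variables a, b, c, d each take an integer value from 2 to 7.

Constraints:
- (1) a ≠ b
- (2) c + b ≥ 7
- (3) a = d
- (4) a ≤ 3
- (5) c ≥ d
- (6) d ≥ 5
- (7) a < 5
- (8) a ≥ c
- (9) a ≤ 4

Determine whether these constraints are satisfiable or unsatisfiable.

From constraints 5 and 6: c ≥ d and d ≥ 5, so c ≥ 5. From constraints 4 and 8: c ≤ a and a ≤ 3, so c ≤ 3. But 3 < 5, so no value of c works.

Unsatisfiable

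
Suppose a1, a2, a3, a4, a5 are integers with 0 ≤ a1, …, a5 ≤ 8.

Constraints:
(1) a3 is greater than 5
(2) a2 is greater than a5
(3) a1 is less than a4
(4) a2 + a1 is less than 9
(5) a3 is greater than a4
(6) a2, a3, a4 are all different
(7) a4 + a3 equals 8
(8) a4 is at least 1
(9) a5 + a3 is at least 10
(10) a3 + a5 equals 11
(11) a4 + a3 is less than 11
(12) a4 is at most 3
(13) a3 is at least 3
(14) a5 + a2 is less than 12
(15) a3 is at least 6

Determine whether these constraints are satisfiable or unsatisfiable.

Satisfiable

Take a1 = 0, a2 = 6, a3 = 7, a4 = 1, a5 = 4. Then constraint 4: a2 + a1 = 6; constraint 7: a4 + a3 = 8; constraint 9: a5 + a3 = 11, and every other listed constraint is also met.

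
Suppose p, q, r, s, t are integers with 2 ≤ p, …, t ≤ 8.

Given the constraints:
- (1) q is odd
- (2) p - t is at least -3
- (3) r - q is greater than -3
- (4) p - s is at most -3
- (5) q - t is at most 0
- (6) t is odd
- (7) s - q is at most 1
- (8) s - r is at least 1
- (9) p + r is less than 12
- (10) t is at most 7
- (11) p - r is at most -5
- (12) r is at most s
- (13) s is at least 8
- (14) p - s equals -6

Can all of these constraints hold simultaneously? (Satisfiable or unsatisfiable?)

Unsatisfiable

Constraints 2, 5, 7, 8, and 11 give p − t ≥ -3, t − q ≥ 0, q − s ≥ -1, s − r ≥ 1, r − p ≥ 5.
Adding all 5 inequalities: the left sides telescope to 0, and the right sides sum to (-3) + 0 + (-1) + 1 + 5 = 2. So 0 ≥ 2, which is false.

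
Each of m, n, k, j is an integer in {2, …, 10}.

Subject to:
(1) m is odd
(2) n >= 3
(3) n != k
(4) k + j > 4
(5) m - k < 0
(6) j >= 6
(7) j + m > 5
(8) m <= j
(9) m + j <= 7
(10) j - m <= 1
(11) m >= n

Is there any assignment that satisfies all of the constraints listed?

From constraints 2 and 11: m ≥ n ≥ 3. From constraint 6: j ≥ 6. Hence m + j ≥ 9. But constraint 9 requires m + j ≤ 7, and 7 < 9. Contradiction.

Unsatisfiable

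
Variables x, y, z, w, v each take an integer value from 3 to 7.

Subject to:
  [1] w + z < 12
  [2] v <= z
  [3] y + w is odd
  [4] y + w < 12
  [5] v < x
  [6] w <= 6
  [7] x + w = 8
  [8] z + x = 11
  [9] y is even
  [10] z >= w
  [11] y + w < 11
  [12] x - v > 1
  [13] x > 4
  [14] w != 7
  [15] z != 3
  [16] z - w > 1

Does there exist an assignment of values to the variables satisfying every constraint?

One satisfying assignment is x = 5, y = 6, z = 6, w = 3, v = 3.
For the less obvious constraints — constraint 1: w + z = 9; constraint 4: y + w = 9 — and the others hold by inspection.

Satisfiable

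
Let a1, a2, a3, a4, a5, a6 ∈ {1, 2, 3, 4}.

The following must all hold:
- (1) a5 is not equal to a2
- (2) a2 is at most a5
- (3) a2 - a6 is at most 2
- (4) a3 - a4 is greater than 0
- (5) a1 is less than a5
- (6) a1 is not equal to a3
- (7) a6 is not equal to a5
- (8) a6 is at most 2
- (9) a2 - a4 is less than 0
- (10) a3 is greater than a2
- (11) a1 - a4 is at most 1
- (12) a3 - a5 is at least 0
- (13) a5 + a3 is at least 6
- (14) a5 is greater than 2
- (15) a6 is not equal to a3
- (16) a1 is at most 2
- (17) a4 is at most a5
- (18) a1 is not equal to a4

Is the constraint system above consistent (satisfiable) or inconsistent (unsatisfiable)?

Satisfiable

Try a1 = 1, a2 = 1, a3 = 3, a4 = 2, a5 = 3, a6 = 2.
Check constraint 3: a2 - a6 = -1; constraint 4: a3 - a4 = 1; constraint 9: a2 - a4 = -1. The remaining constraints are straightforward to verify.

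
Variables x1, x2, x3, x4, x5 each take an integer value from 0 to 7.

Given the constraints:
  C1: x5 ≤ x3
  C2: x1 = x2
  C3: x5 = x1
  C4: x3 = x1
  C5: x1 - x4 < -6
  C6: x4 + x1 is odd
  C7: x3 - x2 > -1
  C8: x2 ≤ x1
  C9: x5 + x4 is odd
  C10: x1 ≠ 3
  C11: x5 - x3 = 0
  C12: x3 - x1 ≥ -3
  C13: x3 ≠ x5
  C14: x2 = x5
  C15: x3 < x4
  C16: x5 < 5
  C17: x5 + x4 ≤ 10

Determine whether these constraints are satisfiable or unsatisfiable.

From constraints 2, 4, and 14, x3 = x1 = x2 = x5, so x3 = x5. But constraint 13 says x3 ≠ x5. Contradiction.

Unsatisfiable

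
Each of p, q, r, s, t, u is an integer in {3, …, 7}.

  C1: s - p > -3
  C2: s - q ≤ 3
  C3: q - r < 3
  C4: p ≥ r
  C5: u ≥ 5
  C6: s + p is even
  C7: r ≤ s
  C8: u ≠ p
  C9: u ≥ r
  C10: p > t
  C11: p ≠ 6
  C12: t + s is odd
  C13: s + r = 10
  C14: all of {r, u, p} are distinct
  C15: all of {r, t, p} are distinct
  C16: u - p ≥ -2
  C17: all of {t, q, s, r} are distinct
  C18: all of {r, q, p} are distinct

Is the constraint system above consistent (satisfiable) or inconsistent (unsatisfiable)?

Take p = 7, q = 4, r = 3, s = 7, t = 6, u = 6. Then constraint 1: s - p = 0; constraint 2: s - q = 3; constraint 3: q - r = 1, and every other listed constraint is also met.

Satisfiable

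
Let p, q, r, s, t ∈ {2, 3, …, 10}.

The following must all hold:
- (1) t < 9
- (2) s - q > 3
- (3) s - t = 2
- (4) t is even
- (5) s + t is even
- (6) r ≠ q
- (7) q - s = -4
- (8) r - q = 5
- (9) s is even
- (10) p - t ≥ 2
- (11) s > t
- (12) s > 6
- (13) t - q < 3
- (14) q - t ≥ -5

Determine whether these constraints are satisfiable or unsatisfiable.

Take p = 10, q = 4, r = 9, s = 8, t = 6. Then constraint 2: s - q = 4; constraint 3: s - t = 2; constraint 7: q - s = -4, and every other listed constraint is also met.

Satisfiable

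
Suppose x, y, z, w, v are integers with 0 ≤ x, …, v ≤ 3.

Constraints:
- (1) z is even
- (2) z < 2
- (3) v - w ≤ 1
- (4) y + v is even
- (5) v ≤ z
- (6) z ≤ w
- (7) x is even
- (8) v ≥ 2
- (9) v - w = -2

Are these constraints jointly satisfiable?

From constraints 5 and 8: z ≥ v and v ≥ 2, so z ≥ 2. From constraint 2: z ≤ 1. But 1 < 2, so no value of z works.

Unsatisfiable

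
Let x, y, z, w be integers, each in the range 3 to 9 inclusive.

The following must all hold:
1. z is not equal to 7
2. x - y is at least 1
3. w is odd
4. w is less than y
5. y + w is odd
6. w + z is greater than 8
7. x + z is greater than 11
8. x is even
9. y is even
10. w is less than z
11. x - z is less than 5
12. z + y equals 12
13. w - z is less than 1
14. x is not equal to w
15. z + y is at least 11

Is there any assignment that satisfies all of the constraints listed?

Take x = 8, y = 6, z = 6, w = 5. Then constraint 2: x - y = 2; constraint 6: w + z = 11; constraint 7: x + z = 14, and every other listed constraint is also met.

Satisfiable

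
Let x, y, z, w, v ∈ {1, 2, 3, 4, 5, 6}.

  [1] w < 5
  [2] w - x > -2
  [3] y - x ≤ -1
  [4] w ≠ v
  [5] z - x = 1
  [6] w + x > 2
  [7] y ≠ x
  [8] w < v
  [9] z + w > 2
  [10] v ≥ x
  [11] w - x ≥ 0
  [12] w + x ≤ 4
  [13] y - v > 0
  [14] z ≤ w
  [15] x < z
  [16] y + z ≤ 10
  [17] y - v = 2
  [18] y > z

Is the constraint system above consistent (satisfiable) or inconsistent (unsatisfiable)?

Constraints 3, 8, 13, 14, and 15 give x < z, z ≤ w, w < v, v < y, y < x. Chaining: x < z ≤ w < v < y < x, which forces x < x — impossible.

Unsatisfiable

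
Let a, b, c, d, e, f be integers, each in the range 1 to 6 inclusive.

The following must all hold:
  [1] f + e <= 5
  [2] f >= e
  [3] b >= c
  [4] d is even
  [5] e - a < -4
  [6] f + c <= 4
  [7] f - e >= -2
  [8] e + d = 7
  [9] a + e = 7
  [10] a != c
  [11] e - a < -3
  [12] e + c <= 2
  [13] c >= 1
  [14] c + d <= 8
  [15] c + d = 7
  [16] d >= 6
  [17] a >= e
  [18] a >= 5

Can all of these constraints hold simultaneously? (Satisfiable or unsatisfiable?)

The assignment a = 6, b = 5, c = 1, d = 6, e = 1, f = 2 works:
  constraint 1 holds since f + e = 3.
  constraint 5 holds since e - a = -5.
  constraint 6 holds since f + c = 3.
The rest check out directly.

Satisfiable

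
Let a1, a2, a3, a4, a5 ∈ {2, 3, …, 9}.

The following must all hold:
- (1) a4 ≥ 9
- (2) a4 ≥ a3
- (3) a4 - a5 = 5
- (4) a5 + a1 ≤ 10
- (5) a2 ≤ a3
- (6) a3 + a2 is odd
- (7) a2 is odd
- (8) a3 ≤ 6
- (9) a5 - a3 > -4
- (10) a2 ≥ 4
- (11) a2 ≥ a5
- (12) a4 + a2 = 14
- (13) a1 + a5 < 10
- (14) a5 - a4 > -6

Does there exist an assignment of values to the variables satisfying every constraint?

Setting (a1, a2, a3, a4, a5) = (4, 5, 6, 9, 4) satisfies everything: constraint 3: a4 - a5 = 5; constraint 4: a5 + a1 = 8, and the others follow.

Satisfiable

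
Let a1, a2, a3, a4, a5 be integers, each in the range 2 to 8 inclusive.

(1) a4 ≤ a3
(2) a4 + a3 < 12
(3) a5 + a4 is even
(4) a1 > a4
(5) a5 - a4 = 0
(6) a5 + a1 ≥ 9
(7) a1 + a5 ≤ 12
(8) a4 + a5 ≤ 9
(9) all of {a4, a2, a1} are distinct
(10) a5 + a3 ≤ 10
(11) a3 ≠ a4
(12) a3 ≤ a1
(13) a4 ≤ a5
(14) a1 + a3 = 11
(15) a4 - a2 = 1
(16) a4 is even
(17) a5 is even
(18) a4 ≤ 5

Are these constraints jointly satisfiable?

Satisfiable

Setting (a1, a2, a3, a4, a5) = (6, 3, 5, 4, 4) satisfies everything: constraint 2: a4 + a3 = 9; constraint 5: a5 - a4 = 0; constraint 6: a5 + a1 = 10, and the others follow.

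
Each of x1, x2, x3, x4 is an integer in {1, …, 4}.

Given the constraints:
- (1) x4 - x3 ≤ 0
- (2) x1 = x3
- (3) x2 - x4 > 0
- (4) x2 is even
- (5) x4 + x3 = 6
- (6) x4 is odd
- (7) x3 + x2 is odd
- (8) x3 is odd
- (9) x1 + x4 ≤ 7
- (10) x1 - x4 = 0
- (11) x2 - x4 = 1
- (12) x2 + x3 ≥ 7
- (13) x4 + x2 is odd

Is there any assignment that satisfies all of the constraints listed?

One satisfying assignment is x1 = 3, x2 = 4, x3 = 3, x4 = 3.
For the less obvious constraints — constraint 1: x4 - x3 = 0; constraint 3: x2 - x4 = 1 — and the others hold by inspection.

Satisfiable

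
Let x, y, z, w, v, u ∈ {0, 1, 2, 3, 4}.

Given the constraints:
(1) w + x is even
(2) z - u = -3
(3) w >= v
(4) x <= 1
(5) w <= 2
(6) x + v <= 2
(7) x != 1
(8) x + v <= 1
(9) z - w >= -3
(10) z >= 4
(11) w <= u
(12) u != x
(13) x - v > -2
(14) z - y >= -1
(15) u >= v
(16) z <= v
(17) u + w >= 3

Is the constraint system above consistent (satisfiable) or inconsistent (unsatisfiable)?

Unsatisfiable

From constraints 10 and 16: v ≥ z and z ≥ 4, so v ≥ 4. From constraints 3 and 5: v ≤ w and w ≤ 2, so v ≤ 2. But 2 < 4, so no value of v works.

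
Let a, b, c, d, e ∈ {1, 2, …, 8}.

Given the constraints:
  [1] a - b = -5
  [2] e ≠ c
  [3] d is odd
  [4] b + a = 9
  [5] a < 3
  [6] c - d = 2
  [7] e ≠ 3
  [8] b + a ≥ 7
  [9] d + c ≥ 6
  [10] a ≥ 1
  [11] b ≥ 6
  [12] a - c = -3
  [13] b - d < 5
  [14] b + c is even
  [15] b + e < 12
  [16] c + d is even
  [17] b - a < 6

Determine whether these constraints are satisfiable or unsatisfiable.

Take a = 2, b = 7, c = 5, d = 3, e = 4. Then constraint 1: a - b = -5; constraint 4: b + a = 9, and every other listed constraint is also met.

Satisfiable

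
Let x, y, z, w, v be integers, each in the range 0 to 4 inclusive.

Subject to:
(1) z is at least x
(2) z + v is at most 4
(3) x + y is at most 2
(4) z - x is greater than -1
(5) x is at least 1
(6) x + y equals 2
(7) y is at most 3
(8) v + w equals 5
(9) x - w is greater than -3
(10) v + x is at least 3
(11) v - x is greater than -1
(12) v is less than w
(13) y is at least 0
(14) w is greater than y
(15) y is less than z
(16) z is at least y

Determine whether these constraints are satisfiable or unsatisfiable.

Satisfiable

Setting (x, y, z, w, v) = (1, 1, 2, 3, 2) satisfies everything: constraint 2: z + v = 4; constraint 3: x + y = 2; constraint 4: z - x = 1, and the others follow.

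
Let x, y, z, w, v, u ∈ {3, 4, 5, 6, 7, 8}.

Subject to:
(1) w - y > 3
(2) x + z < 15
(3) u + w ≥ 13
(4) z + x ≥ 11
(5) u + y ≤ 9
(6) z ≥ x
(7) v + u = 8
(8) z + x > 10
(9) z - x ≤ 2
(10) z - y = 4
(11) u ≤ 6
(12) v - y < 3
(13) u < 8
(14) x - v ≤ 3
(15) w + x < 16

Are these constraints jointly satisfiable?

Satisfiable

Try x = 6, y = 3, z = 7, w = 8, v = 3, u = 5.
Check constraint 1: w - y = 5; constraint 2: x + z = 13; constraint 3: u + w = 13. The remaining constraints are straightforward to verify.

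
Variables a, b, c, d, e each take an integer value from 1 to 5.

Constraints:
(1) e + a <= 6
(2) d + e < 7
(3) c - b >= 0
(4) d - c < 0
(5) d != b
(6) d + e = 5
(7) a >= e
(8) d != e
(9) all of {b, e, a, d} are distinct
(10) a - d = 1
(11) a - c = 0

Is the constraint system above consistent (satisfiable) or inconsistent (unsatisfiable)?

Satisfiable

Take a = 5, b = 3, c = 5, d = 4, e = 1. Then constraint 1: e + a = 6; constraint 2: d + e = 5, and every other listed constraint is also met.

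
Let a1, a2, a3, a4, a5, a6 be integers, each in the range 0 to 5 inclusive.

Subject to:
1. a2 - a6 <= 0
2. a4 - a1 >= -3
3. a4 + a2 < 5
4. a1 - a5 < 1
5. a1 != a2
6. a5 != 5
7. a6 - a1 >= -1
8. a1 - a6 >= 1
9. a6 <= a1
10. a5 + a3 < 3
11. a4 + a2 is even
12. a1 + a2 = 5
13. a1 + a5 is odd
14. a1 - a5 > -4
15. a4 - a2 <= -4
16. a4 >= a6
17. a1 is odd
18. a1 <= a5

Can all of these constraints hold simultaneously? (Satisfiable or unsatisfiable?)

Constraints 1, 2, 8, and 15 give a1 − a6 ≥ 1, a6 − a2 ≥ 0, a2 − a4 ≥ 4, a4 − a1 ≥ -3.
Adding all 4 inequalities: the left sides telescope to 0, and the right sides sum to 1 + 0 + 4 + (-3) = 2. So 0 ≥ 2, which is false.

Unsatisfiable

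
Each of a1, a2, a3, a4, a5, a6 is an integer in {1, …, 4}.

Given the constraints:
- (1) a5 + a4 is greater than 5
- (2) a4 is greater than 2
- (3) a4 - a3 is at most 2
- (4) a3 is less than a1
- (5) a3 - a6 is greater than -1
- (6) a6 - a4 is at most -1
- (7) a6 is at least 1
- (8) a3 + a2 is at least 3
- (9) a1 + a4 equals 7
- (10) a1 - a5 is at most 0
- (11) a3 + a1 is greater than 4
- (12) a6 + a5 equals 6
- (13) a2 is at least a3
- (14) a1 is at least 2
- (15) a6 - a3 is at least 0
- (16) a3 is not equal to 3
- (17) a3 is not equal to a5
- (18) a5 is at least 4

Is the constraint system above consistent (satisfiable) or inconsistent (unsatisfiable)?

Take a1 = 4, a2 = 4, a3 = 2, a4 = 3, a5 = 4, a6 = 2. Then constraint 1: a5 + a4 = 7; constraint 3: a4 - a3 = 1, and every other listed constraint is also met.

Satisfiable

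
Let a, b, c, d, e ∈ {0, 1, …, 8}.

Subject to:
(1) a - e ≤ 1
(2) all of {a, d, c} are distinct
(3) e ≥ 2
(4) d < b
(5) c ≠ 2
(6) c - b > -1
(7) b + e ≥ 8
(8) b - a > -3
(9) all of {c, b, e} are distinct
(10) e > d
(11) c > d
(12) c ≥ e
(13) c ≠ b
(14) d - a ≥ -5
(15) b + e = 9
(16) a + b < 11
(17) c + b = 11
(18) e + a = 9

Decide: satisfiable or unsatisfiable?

Satisfiable

The assignment a = 5, b = 5, c = 6, d = 0, e = 4 works:
  constraint 1 holds since a - e = 1.
  constraint 6 holds since c - b = 1.
  constraint 7 holds since b + e = 9.
The rest check out directly.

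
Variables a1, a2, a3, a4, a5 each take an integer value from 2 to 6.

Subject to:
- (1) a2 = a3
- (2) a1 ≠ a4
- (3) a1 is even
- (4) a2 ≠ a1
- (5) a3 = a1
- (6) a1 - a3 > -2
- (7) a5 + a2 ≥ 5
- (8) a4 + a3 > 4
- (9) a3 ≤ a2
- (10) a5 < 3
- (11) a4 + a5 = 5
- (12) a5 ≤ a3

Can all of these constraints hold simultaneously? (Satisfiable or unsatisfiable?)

Unsatisfiable

From constraints 1 and 5, a2 = a3 = a1, so a2 = a1. But constraint 4 says a2 ≠ a1. Contradiction.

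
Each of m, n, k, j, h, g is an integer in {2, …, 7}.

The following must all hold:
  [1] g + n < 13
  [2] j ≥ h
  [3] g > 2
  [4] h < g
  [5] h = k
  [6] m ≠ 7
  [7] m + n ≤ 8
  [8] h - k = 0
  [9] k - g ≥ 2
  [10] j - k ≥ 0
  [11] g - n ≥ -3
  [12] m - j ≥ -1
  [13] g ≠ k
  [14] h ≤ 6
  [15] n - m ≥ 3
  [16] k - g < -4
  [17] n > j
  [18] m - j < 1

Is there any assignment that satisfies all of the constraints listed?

Constraints 9, 10, 11, 12, and 15 give n − m ≥ 3, m − j ≥ -1, j − k ≥ 0, k − g ≥ 2, g − n ≥ -3.
Adding all 5 inequalities: the left sides telescope to 0, and the right sides sum to 3 + (-1) + 0 + 2 + (-3) = 1. So 0 ≥ 1, which is false.

Unsatisfiable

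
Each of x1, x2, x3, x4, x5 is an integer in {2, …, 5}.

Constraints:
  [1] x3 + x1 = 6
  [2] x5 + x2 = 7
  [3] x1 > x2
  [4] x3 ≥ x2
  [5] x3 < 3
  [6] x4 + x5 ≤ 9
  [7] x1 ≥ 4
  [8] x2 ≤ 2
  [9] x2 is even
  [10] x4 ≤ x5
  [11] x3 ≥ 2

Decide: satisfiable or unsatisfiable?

The assignment x1 = 4, x2 = 2, x3 = 2, x4 = 4, x5 = 5 works:
  constraint 1 holds since x3 + x1 = 6.
  constraint 2 holds since x5 + x2 = 7.
  constraint 6 holds since x4 + x5 = 9.
The rest check out directly.

Satisfiable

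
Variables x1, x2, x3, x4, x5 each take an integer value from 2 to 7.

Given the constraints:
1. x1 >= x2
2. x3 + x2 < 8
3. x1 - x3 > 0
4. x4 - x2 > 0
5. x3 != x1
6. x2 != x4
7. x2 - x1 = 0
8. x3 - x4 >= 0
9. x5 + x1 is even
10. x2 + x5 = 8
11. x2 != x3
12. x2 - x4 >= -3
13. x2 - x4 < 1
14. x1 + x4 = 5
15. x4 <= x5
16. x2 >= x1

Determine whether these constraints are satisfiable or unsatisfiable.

Constraints 3, 4, 8, and 16 give x4 ≤ x3, x3 < x1, x1 ≤ x2, x2 < x4. Chaining: x4 ≤ x3 < x1 ≤ x2 < x4, which forces x4 < x4 — impossible.

Unsatisfiable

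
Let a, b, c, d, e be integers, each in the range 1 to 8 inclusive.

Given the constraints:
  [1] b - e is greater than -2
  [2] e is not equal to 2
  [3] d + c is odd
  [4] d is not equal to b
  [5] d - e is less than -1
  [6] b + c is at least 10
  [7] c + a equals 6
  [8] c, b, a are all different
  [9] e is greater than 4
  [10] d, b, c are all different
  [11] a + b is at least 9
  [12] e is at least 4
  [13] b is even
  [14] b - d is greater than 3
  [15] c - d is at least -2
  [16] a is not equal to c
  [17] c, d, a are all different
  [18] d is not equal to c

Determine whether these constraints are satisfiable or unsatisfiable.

Satisfiable

Take a = 1, b = 8, c = 5, d = 4, e = 8. Then constraint 1: b - e = 0; constraint 5: d - e = -4, and every other listed constraint is also met.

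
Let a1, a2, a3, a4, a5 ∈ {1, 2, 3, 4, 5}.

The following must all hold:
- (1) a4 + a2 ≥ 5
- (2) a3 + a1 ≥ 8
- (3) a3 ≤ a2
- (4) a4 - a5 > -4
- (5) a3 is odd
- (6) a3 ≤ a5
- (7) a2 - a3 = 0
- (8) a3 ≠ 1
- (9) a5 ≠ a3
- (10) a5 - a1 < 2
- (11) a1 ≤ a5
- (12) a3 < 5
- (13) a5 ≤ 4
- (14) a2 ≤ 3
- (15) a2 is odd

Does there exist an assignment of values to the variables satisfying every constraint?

From constraints 3 and 14: a3 ≤ a2 ≤ 3. From constraints 11 and 13: a1 ≤ a5 ≤ 4. Hence a3 + a1 ≤ 7. But constraint 2 requires a3 + a1 ≥ 8, and 8 > 7. Contradiction.

Unsatisfiable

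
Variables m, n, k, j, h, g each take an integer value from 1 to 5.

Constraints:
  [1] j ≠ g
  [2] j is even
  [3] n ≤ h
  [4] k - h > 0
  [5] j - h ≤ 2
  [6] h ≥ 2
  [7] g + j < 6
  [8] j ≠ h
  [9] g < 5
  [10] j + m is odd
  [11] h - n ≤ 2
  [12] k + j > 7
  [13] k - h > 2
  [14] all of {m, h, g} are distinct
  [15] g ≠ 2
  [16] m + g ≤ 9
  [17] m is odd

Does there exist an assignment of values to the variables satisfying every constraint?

The assignment m = 5, n = 2, k = 5, j = 4, h = 2, g = 1 works:
  constraint 4 holds since k - h = 3.
  constraint 5 holds since j - h = 2.
The rest check out directly.

Satisfiable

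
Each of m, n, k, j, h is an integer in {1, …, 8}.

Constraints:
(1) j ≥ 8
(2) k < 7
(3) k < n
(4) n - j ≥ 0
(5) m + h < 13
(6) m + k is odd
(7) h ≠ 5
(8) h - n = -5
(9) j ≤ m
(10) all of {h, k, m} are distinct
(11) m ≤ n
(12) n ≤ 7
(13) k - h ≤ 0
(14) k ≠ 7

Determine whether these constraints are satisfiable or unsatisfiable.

From constraints 1 and 9: m ≥ j and j ≥ 8, so m ≥ 8. From constraints 11 and 12: m ≤ n and n ≤ 7, so m ≤ 7. But 7 < 8, so no value of m works.

Unsatisfiable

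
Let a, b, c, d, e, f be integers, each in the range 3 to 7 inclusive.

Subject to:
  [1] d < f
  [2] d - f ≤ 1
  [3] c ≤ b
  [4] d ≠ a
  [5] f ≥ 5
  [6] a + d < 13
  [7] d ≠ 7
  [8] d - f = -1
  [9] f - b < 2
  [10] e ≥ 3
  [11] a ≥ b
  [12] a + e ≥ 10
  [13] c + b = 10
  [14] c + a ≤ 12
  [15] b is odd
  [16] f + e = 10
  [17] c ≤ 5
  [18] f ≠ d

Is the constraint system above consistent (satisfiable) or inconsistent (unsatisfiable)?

Satisfiable

Setting (a, b, c, d, e, f) = (7, 7, 3, 5, 4, 6) satisfies everything: constraint 2: d - f = -1; constraint 6: a + d = 12; constraint 8: d - f = -1, and the others follow.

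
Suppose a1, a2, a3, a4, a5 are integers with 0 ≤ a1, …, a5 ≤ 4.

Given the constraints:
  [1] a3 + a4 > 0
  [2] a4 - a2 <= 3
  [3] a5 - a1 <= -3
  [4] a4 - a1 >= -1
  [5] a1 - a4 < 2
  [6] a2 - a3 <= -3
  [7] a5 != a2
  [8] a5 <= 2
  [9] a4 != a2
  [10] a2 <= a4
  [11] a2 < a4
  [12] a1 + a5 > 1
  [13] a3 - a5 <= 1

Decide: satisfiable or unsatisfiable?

Constraints 2, 3, 4, 6, and 13 give a3 − a2 ≥ 3, a2 − a4 ≥ -3, a4 − a1 ≥ -1, a1 − a5 ≥ 3, a5 − a3 ≥ -1.
Adding all 5 inequalities: the left sides telescope to 0, and the right sides sum to 3 + (-3) + (-1) + 3 + (-1) = 1. So 0 ≥ 1, which is false.

Unsatisfiable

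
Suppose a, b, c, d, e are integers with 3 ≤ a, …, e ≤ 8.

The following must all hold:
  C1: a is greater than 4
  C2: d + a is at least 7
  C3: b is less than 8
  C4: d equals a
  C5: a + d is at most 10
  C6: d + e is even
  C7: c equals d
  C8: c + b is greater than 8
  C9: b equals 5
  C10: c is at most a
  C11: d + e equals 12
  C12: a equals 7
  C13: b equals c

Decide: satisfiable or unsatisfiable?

Unsatisfiable

Constraint 9 fixes b = 5 and constraint 12 fixes a = 7. Constraints 4, 7, and 13 give b = c = d = a, so b = a. But 5 ≠ 7 — contradiction.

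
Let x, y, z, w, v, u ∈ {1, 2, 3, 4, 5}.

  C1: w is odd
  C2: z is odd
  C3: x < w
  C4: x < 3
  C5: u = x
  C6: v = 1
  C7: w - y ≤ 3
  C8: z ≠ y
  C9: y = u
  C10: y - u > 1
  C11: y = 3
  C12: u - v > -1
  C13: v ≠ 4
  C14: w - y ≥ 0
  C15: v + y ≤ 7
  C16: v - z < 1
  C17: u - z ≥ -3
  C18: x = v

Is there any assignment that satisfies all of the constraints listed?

Unsatisfiable

Constraint 11 fixes y = 3 and constraint 6 fixes v = 1. Constraints 5, 9, and 18 give y = u = x = v, so y = v. But 3 ≠ 1 — contradiction.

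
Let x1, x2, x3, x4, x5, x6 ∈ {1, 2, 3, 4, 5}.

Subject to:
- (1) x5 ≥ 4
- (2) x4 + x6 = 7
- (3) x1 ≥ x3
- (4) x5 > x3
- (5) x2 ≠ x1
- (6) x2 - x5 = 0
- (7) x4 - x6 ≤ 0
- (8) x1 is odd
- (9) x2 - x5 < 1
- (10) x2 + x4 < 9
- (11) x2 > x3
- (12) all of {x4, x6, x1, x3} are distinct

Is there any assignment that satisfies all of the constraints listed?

Try x1 = 5, x2 = 4, x3 = 1, x4 = 3, x5 = 4, x6 = 4.
Check constraint 2: x4 + x6 = 7; constraint 6: x2 - x5 = 0. The remaining constraints are straightforward to verify.

Satisfiable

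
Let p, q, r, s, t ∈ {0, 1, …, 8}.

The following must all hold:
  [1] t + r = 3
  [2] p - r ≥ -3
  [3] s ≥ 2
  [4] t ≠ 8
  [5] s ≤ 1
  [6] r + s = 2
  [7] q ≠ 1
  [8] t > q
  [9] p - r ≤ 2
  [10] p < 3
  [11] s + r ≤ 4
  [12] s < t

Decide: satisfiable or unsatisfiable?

Unsatisfiable

From constraint 3: s ≥ 2. From constraint 5: s ≤ 1. But 1 < 2, so no value of s works.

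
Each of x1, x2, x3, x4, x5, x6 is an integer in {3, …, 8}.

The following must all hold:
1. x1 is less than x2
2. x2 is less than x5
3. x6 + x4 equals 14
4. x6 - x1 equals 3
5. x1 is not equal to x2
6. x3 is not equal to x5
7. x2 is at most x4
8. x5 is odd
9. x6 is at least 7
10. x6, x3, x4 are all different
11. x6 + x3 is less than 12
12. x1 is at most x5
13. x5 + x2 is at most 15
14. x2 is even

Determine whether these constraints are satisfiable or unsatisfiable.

Satisfiable

Take x1 = 5, x2 = 6, x3 = 3, x4 = 6, x5 = 7, x6 = 8. Then constraint 3: x6 + x4 = 14; constraint 4: x6 - x1 = 3, and every other listed constraint is also met.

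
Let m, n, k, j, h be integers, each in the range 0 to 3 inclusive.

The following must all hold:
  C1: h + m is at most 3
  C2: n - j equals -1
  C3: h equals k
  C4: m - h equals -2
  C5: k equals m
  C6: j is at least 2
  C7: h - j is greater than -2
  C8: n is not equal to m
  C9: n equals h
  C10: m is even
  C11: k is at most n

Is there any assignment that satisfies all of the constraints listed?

From constraints 3, 5, and 9, n = h = k = m, so n = m. But constraint 8 says n ≠ m. Contradiction.

Unsatisfiable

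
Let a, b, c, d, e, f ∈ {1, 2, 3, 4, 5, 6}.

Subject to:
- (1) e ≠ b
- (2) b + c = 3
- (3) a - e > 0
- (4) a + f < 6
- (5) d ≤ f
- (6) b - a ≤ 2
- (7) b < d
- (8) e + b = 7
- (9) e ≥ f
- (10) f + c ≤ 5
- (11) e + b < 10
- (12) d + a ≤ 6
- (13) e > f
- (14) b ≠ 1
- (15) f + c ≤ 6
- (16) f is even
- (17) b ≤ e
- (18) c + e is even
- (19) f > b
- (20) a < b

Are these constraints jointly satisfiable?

Constraints 3, 5, 7, 9, and 20 give a < b, b < d, d ≤ f, f ≤ e, e < a. Chaining: a < b < d ≤ f ≤ e < a, which forces a < a — impossible.

Unsatisfiable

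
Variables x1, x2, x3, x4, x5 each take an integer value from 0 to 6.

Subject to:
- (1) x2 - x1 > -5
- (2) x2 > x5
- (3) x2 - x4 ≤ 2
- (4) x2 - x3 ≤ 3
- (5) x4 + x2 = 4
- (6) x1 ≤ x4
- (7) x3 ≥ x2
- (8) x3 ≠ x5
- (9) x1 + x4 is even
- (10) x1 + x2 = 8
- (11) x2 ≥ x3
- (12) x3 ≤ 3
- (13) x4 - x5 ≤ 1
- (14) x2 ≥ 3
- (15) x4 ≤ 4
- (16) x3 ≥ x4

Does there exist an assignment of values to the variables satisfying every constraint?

Unsatisfiable

From constraints 6 and 15: x1 ≤ x4 ≤ 4. From constraints 7 and 12: x2 ≤ x3 ≤ 3. Hence x1 + x2 ≤ 7. But constraint 10 requires x1 + x2 = 8, and 8 > 7. Contradiction.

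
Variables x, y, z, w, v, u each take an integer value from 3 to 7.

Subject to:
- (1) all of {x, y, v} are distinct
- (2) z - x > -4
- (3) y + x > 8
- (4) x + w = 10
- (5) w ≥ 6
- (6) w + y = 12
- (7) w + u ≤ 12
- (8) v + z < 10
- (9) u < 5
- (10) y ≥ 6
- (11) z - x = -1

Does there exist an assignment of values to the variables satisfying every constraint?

Satisfiable

Take x = 4, y = 6, z = 3, w = 6, v = 5, u = 3. Then constraint 2: z - x = -1; constraint 3: y + x = 10, and every other listed constraint is also met.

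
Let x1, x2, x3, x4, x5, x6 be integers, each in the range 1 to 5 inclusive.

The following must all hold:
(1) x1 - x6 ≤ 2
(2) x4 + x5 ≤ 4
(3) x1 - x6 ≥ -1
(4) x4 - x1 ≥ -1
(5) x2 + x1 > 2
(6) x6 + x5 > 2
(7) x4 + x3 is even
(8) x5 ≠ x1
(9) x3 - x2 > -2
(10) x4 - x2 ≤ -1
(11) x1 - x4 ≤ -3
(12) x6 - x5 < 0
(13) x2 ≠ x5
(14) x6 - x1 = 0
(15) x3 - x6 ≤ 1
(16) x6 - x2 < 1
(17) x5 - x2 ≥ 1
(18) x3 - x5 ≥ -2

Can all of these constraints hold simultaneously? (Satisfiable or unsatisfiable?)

Unsatisfiable

Constraints 3, 10, 11, 15, 17, and 18 give x3 − x5 ≥ -2, x5 − x2 ≥ 1, x2 − x4 ≥ 1, x4 − x1 ≥ 3, x1 − x6 ≥ -1, x6 − x3 ≥ -1.
Adding all 6 inequalities: the left sides telescope to 0, and the right sides sum to (-2) + 1 + 1 + 3 + (-1) + (-1) = 1. So 0 ≥ 1, which is false.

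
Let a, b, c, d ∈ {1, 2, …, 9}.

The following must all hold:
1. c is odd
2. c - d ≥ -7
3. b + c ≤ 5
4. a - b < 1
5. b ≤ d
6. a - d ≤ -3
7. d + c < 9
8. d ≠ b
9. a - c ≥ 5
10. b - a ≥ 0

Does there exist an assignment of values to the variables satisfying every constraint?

Unsatisfiable

Constraints 2, 6, and 9 give c − d ≥ -7, d − a ≥ 3, a − c ≥ 5.
Adding all 3 inequalities: the left sides telescope to 0, and the right sides sum to (-7) + 3 + 5 = 1. So 0 ≥ 1, which is false.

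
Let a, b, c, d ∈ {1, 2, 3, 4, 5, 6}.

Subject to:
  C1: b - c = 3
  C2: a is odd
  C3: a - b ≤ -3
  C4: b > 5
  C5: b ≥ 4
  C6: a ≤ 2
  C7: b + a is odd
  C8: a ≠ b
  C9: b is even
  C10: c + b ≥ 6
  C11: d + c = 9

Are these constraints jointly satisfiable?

Satisfiable

Take a = 1, b = 6, c = 3, d = 6. Then constraint 1: b - c = 3; constraint 3: a - b = -5; constraint 10: c + b = 9, and every other listed constraint is also met.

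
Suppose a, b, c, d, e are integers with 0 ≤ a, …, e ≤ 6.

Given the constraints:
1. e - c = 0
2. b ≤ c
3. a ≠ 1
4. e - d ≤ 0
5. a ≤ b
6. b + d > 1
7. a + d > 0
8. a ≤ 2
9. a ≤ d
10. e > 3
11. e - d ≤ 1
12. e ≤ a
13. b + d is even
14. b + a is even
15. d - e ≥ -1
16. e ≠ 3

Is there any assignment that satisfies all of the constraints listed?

From constraint 10: e ≥ 4. From constraints 8 and 12: e ≤ a and a ≤ 2, so e ≤ 2. But 2 < 4, so no value of e works.

Unsatisfiable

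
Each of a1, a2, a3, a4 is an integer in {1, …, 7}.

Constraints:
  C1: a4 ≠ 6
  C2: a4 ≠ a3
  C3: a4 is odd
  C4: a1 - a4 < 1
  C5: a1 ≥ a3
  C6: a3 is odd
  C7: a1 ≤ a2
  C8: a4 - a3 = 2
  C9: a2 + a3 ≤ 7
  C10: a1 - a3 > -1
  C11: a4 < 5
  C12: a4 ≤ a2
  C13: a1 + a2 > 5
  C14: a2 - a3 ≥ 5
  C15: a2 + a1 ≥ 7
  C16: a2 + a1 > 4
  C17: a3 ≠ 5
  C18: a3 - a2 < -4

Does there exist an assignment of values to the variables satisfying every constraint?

Satisfiable

Take a1 = 1, a2 = 6, a3 = 1, a4 = 3. Then constraint 4: a1 - a4 = -2; constraint 8: a4 - a3 = 2; constraint 9: a2 + a3 = 7, and every other listed constraint is also met.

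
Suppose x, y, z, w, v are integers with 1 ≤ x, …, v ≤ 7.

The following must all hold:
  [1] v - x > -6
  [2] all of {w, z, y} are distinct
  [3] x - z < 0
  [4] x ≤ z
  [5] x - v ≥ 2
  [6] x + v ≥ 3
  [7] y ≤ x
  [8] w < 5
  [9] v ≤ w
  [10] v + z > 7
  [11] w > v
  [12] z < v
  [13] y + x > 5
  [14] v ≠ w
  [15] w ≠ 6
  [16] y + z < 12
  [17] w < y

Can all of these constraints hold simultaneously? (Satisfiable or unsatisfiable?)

Constraints 3, 7, 11, 12, and 17 give x < z, z < v, v < w, w < y, y ≤ x. Chaining: x < z < v < w < y ≤ x, which forces x < x — impossible.

Unsatisfiable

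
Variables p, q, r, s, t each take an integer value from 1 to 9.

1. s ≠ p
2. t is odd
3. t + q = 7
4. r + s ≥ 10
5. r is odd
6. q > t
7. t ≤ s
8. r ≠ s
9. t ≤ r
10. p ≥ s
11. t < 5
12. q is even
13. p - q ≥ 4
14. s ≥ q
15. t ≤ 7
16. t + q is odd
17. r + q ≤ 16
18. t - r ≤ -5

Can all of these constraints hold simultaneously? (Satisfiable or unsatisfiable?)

Satisfiable

Try p = 9, q = 4, r = 9, s = 4, t = 3.
Check constraint 3: t + q = 7; constraint 4: r + s = 13. The remaining constraints are straightforward to verify.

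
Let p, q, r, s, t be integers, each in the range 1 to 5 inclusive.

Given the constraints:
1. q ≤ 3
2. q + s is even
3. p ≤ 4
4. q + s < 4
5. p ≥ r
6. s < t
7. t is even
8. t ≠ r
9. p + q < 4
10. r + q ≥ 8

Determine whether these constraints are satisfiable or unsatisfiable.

Unsatisfiable

From constraints 3 and 5: r ≤ p ≤ 4. From constraint 1: q ≤ 3. Hence r + q ≤ 7. But constraint 10 requires r + q ≥ 8, and 8 > 7. Contradiction.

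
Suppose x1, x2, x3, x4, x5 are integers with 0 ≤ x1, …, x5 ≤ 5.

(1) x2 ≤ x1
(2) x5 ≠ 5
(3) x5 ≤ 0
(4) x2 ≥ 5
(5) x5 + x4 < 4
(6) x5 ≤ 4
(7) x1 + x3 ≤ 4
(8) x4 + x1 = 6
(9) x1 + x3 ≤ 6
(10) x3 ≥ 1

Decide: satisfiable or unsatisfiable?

From constraints 1 and 4: x1 ≥ x2 ≥ 5. From constraint 10: x3 ≥ 1. Hence x1 + x3 ≥ 6. But constraint 7 requires x1 + x3 ≤ 4, and 4 < 6. Contradiction.

Unsatisfiable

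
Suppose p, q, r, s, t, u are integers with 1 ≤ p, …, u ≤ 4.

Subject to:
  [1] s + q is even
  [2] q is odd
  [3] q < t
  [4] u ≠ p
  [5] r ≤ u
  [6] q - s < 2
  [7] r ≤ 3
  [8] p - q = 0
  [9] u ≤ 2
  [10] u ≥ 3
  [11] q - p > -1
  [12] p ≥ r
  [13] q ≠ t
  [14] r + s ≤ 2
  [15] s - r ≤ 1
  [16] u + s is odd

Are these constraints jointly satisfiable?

Unsatisfiable

From constraint 10: u ≥ 3. From constraint 9: u ≤ 2. But 2 < 3, so no value of u works.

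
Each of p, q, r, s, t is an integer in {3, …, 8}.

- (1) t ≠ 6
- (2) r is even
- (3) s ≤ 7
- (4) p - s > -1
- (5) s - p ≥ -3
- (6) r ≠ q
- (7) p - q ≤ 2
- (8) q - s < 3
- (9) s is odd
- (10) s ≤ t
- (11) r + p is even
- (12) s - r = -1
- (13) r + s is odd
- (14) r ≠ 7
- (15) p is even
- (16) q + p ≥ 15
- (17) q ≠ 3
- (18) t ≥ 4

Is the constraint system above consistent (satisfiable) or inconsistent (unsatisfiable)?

Satisfiable

Take p = 8, q = 7, r = 8, s = 7, t = 7. Then constraint 4: p - s = 1; constraint 5: s - p = -1, and every other listed constraint is also met.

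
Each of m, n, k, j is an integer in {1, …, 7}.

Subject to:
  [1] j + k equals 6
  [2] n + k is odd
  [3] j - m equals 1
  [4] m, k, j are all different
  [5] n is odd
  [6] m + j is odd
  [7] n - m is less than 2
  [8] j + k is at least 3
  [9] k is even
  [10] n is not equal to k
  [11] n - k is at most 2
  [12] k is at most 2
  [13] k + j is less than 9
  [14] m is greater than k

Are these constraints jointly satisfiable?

Take m = 3, n = 3, k = 2, j = 4. Then constraint 1: j + k = 6; constraint 3: j - m = 1, and every other listed constraint is also met.

Satisfiable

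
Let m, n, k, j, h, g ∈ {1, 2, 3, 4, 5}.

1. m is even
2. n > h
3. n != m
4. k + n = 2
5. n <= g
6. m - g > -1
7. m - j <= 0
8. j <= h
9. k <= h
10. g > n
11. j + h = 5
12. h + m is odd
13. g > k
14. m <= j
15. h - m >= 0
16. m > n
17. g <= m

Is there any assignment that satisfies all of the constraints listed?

Unsatisfiable

Constraints 2, 10, 15, and 17 give h < n, n < g, g ≤ m, m ≤ h. Chaining: h < n < g ≤ m ≤ h, which forces h < h — impossible.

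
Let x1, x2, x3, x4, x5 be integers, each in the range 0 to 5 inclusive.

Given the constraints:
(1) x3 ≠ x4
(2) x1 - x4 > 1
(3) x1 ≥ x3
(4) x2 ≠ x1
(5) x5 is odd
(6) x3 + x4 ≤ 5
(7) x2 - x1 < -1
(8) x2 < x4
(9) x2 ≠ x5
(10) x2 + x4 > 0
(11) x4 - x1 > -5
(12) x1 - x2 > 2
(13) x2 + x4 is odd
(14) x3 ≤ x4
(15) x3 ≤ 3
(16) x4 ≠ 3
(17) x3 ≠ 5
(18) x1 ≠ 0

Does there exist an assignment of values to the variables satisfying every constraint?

Satisfiable

The assignment x1 = 4, x2 = 1, x3 = 0, x4 = 2, x5 = 3 works:
  constraint 2 holds since x1 - x4 = 2.
  constraint 6 holds since x3 + x4 = 2.
  constraint 7 holds since x2 - x1 = -3.
The rest check out directly.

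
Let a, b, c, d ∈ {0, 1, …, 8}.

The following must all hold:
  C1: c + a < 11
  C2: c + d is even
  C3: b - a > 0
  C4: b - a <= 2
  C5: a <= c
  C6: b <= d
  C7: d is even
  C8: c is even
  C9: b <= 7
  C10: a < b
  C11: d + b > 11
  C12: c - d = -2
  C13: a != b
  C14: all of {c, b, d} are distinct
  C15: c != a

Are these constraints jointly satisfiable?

Satisfiable

The assignment a = 3, b = 4, c = 6, d = 8 works:
  constraint 1 holds since c + a = 9.
  constraint 3 holds since b - a = 1.
  constraint 4 holds since b - a = 1.
The rest check out directly.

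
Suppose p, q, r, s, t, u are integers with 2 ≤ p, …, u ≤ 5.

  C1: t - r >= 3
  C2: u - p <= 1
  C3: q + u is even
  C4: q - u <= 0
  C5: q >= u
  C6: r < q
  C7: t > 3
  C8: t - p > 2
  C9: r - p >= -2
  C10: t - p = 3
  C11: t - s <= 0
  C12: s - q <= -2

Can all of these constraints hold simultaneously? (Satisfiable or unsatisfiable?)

Constraints 1, 2, 4, 9, 11, and 12 give r − p ≥ -2, p − u ≥ -1, u − q ≥ 0, q − s ≥ 2, s − t ≥ 0, t − r ≥ 3.
Adding all 6 inequalities: the left sides telescope to 0, and the right sides sum to (-2) + (-1) + 0 + 2 + 0 + 3 = 2. So 0 ≥ 2, which is false.

Unsatisfiable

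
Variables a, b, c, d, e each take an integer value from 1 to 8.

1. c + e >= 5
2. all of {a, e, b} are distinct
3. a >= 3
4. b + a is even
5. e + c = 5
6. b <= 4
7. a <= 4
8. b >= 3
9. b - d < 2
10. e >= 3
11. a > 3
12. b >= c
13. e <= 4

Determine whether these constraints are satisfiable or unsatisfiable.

Constraints 3, 6, 7, 8, 10, and 13 confine each of a, e, b to the 2 values {3, 4}.
Constraint 2 requires all 3 of them to be distinct, but only 2 values are available — impossible by the pigeonhole principle.

Unsatisfiable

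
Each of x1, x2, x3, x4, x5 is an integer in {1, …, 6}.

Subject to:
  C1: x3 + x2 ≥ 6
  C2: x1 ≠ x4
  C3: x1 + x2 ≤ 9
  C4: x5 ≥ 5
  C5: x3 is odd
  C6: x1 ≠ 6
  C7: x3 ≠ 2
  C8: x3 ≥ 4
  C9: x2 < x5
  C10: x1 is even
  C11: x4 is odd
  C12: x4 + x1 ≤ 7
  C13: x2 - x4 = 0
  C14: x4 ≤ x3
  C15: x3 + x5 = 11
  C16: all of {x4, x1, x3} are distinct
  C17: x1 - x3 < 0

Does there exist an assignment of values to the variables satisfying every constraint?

The assignment x1 = 4, x2 = 3, x3 = 5, x4 = 3, x5 = 6 works:
  constraint 1 holds since x3 + x2 = 8.
  constraint 3 holds since x1 + x2 = 7.
The rest check out directly.

Satisfiable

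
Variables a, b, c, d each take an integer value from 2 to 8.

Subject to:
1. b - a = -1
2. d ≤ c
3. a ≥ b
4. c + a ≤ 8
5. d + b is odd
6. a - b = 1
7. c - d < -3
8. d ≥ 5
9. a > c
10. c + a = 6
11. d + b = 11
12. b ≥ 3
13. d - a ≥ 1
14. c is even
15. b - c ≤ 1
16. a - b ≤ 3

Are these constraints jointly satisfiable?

From constraints 2 and 8: c ≥ d ≥ 5. From constraints 3 and 12: a ≥ b ≥ 3. Hence c + a ≥ 8. But constraint 10 requires c + a = 6, and 6 < 8. Contradiction.

Unsatisfiable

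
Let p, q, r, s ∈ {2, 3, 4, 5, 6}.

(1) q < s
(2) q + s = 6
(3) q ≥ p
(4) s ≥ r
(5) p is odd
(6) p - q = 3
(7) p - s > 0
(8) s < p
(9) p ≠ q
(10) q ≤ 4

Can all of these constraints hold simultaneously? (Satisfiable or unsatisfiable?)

Constraints 1, 3, and 7 give p ≤ q, q < s, s < p. Chaining: p ≤ q < s < p, which forces p < p — impossible.

Unsatisfiable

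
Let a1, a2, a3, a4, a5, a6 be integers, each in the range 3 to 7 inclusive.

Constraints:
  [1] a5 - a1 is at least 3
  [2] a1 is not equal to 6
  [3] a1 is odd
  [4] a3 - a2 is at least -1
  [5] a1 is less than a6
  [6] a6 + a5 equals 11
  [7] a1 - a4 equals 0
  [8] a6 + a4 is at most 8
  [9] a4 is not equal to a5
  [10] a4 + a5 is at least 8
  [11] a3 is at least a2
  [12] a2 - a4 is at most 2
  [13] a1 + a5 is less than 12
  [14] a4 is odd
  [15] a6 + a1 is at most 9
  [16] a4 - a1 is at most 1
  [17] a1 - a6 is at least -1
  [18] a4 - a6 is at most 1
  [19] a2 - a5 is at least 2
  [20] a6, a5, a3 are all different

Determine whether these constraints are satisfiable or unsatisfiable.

Constraints 1, 12, 17, 18, and 19 give a4 − a2 ≥ -2, a2 − a5 ≥ 2, a5 − a1 ≥ 3, a1 − a6 ≥ -1, a6 − a4 ≥ -1.
Adding all 5 inequalities: the left sides telescope to 0, and the right sides sum to (-2) + 2 + 3 + (-1) + (-1) = 1. So 0 ≥ 1, which is false.

Unsatisfiable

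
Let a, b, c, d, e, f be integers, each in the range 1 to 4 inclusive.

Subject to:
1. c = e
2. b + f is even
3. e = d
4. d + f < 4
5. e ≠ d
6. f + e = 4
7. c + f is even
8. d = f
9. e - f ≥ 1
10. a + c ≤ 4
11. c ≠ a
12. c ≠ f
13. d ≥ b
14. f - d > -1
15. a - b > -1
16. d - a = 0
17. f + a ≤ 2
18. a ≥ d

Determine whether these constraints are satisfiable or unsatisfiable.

From constraints 1, 3, and 8, c = e = d = f, so c = f. But constraint 12 says c ≠ f. Contradiction.

Unsatisfiable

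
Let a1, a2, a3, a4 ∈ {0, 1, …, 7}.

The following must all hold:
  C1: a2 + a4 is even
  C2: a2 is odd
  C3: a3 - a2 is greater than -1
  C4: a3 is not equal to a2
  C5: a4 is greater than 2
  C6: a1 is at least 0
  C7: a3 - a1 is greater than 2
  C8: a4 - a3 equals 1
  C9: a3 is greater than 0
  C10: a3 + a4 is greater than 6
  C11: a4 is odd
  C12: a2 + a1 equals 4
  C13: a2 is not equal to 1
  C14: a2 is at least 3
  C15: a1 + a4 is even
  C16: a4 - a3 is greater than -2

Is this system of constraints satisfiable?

The assignment a1 = 1, a2 = 3, a3 = 4, a4 = 5 works:
  constraint 3 holds since a3 - a2 = 1.
  constraint 7 holds since a3 - a1 = 3.
The rest check out directly.

Satisfiable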